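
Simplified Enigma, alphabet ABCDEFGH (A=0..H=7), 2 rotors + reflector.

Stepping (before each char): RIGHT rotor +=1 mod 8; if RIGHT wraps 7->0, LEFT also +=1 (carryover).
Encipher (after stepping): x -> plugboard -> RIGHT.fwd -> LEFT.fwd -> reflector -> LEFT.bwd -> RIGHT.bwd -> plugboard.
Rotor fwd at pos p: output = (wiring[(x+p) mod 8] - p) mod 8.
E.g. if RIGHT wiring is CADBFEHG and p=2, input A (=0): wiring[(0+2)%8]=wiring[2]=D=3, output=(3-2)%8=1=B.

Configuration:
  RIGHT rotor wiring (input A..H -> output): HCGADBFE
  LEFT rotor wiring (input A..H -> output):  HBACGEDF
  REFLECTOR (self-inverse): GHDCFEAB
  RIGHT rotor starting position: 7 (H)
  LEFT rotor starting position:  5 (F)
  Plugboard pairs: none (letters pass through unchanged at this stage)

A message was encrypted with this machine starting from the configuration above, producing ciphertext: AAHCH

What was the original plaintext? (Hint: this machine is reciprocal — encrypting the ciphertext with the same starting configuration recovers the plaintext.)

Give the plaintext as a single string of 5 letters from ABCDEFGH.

Answer: CDGGE

Derivation:
Char 1 ('A'): step: R->0, L->6 (L advanced); A->plug->A->R->H->L->G->refl->A->L'->G->R'->C->plug->C
Char 2 ('A'): step: R->1, L=6; A->plug->A->R->B->L->H->refl->B->L'->C->R'->D->plug->D
Char 3 ('H'): step: R->2, L=6; H->plug->H->R->A->L->F->refl->E->L'->F->R'->G->plug->G
Char 4 ('C'): step: R->3, L=6; C->plug->C->R->G->L->A->refl->G->L'->H->R'->G->plug->G
Char 5 ('H'): step: R->4, L=6; H->plug->H->R->E->L->C->refl->D->L'->D->R'->E->plug->E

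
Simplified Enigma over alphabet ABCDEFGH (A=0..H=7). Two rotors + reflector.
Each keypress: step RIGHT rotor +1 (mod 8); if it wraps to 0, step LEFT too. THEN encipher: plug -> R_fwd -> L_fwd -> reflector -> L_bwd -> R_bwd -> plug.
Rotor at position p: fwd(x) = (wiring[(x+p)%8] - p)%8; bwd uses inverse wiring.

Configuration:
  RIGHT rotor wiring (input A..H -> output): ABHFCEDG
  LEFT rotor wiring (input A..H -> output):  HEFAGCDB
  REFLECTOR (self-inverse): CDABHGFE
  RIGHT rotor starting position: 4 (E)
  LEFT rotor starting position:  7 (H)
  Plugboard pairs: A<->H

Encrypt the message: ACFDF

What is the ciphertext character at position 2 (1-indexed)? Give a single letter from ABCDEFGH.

Char 1 ('A'): step: R->5, L=7; A->plug->H->R->F->L->H->refl->E->L'->H->R'->A->plug->H
Char 2 ('C'): step: R->6, L=7; C->plug->C->R->C->L->F->refl->G->L'->D->R'->D->plug->D

D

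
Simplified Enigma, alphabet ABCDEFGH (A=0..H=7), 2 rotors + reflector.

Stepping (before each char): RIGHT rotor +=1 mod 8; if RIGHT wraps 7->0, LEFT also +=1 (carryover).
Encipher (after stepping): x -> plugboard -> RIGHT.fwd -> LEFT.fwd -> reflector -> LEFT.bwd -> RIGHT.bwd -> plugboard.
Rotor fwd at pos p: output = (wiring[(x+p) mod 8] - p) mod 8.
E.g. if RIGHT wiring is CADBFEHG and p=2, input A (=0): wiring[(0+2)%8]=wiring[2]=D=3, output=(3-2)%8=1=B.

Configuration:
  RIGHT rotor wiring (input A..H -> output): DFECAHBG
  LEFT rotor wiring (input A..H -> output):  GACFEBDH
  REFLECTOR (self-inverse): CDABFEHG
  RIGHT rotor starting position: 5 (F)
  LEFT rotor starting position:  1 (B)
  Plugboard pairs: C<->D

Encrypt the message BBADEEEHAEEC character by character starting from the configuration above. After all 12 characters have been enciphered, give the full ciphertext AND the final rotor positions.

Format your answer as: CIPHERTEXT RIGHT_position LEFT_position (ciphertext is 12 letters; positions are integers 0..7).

Answer: ECFAHABFCAAH 1 3

Derivation:
Char 1 ('B'): step: R->6, L=1; B->plug->B->R->A->L->H->refl->G->L'->G->R'->E->plug->E
Char 2 ('B'): step: R->7, L=1; B->plug->B->R->E->L->A->refl->C->L'->F->R'->D->plug->C
Char 3 ('A'): step: R->0, L->2 (L advanced); A->plug->A->R->D->L->H->refl->G->L'->H->R'->F->plug->F
Char 4 ('D'): step: R->1, L=2; D->plug->C->R->B->L->D->refl->B->L'->E->R'->A->plug->A
Char 5 ('E'): step: R->2, L=2; E->plug->E->R->H->L->G->refl->H->L'->D->R'->H->plug->H
Char 6 ('E'): step: R->3, L=2; E->plug->E->R->D->L->H->refl->G->L'->H->R'->A->plug->A
Char 7 ('E'): step: R->4, L=2; E->plug->E->R->H->L->G->refl->H->L'->D->R'->B->plug->B
Char 8 ('H'): step: R->5, L=2; H->plug->H->R->D->L->H->refl->G->L'->H->R'->F->plug->F
Char 9 ('A'): step: R->6, L=2; A->plug->A->R->D->L->H->refl->G->L'->H->R'->D->plug->C
Char 10 ('E'): step: R->7, L=2; E->plug->E->R->D->L->H->refl->G->L'->H->R'->A->plug->A
Char 11 ('E'): step: R->0, L->3 (L advanced); E->plug->E->R->A->L->C->refl->A->L'->D->R'->A->plug->A
Char 12 ('C'): step: R->1, L=3; C->plug->D->R->H->L->H->refl->G->L'->C->R'->H->plug->H
Final: ciphertext=ECFAHABFCAAH, RIGHT=1, LEFT=3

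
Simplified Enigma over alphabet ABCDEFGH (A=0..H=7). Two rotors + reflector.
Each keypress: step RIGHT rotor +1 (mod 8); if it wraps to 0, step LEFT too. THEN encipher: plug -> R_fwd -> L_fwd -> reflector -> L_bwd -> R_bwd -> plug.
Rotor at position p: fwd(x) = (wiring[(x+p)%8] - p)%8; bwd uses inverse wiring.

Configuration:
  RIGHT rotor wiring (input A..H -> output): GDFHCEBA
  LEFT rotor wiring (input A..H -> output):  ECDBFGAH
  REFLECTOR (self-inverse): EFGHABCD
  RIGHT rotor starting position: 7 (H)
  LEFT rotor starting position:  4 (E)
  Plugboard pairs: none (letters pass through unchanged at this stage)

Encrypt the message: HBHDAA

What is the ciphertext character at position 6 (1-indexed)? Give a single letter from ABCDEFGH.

Char 1 ('H'): step: R->0, L->5 (L advanced); H->plug->H->R->A->L->B->refl->F->L'->E->R'->F->plug->F
Char 2 ('B'): step: R->1, L=5; B->plug->B->R->E->L->F->refl->B->L'->A->R'->F->plug->F
Char 3 ('H'): step: R->2, L=5; H->plug->H->R->B->L->D->refl->H->L'->D->R'->A->plug->A
Char 4 ('D'): step: R->3, L=5; D->plug->D->R->G->L->E->refl->A->L'->H->R'->B->plug->B
Char 5 ('A'): step: R->4, L=5; A->plug->A->R->G->L->E->refl->A->L'->H->R'->F->plug->F
Char 6 ('A'): step: R->5, L=5; A->plug->A->R->H->L->A->refl->E->L'->G->R'->E->plug->E

E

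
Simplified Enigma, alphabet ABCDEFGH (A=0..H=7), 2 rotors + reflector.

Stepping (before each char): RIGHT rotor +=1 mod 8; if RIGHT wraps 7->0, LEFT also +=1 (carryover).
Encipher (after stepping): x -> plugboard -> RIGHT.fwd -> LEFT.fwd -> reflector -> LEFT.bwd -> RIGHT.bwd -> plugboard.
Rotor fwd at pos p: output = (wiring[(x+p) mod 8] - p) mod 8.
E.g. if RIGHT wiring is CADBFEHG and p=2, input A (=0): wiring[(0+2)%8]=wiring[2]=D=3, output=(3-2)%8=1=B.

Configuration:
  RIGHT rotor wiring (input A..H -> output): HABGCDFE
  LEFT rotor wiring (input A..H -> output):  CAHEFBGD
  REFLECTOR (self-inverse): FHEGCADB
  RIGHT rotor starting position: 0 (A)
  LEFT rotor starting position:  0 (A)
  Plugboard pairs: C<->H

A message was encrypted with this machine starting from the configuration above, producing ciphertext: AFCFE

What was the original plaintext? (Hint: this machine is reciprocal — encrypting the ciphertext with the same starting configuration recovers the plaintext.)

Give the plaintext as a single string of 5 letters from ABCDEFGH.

Char 1 ('A'): step: R->1, L=0; A->plug->A->R->H->L->D->refl->G->L'->G->R'->H->plug->C
Char 2 ('F'): step: R->2, L=0; F->plug->F->R->C->L->H->refl->B->L'->F->R'->G->plug->G
Char 3 ('C'): step: R->3, L=0; C->plug->H->R->G->L->G->refl->D->L'->H->R'->B->plug->B
Char 4 ('F'): step: R->4, L=0; F->plug->F->R->E->L->F->refl->A->L'->B->R'->C->plug->H
Char 5 ('E'): step: R->5, L=0; E->plug->E->R->D->L->E->refl->C->L'->A->R'->B->plug->B

Answer: CGBHB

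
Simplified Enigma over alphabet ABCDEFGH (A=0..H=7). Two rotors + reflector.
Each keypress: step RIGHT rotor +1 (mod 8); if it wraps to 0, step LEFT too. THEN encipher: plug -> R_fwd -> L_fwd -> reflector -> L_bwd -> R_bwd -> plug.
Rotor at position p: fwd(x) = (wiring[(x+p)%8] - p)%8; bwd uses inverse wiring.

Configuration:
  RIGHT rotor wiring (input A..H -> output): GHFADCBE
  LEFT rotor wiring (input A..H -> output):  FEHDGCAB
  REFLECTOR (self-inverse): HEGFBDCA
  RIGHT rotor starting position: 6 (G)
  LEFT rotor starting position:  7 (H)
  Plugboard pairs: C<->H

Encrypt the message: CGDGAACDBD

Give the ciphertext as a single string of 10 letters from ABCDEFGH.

Char 1 ('C'): step: R->7, L=7; C->plug->H->R->C->L->F->refl->D->L'->G->R'->D->plug->D
Char 2 ('G'): step: R->0, L->0 (L advanced); G->plug->G->R->B->L->E->refl->B->L'->H->R'->B->plug->B
Char 3 ('D'): step: R->1, L=0; D->plug->D->R->C->L->H->refl->A->L'->G->R'->A->plug->A
Char 4 ('G'): step: R->2, L=0; G->plug->G->R->E->L->G->refl->C->L'->F->R'->H->plug->C
Char 5 ('A'): step: R->3, L=0; A->plug->A->R->F->L->C->refl->G->L'->E->R'->G->plug->G
Char 6 ('A'): step: R->4, L=0; A->plug->A->R->H->L->B->refl->E->L'->B->R'->G->plug->G
Char 7 ('C'): step: R->5, L=0; C->plug->H->R->G->L->A->refl->H->L'->C->R'->E->plug->E
Char 8 ('D'): step: R->6, L=0; D->plug->D->R->B->L->E->refl->B->L'->H->R'->E->plug->E
Char 9 ('B'): step: R->7, L=0; B->plug->B->R->H->L->B->refl->E->L'->B->R'->E->plug->E
Char 10 ('D'): step: R->0, L->1 (L advanced); D->plug->D->R->A->L->D->refl->F->L'->D->R'->E->plug->E

Answer: DBACGGEEEE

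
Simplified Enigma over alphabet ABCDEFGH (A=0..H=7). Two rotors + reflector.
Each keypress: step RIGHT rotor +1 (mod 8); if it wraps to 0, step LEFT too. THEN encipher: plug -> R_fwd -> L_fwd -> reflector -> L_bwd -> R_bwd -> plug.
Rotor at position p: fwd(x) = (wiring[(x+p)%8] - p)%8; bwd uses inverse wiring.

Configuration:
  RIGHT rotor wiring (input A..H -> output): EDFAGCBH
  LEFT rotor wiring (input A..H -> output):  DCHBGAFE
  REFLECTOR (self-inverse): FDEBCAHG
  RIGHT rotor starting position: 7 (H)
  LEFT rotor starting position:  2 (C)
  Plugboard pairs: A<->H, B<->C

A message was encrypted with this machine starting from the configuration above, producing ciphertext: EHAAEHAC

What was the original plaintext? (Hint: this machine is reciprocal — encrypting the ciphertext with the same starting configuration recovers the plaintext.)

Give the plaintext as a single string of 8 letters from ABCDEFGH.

Answer: DDBHCBCA

Derivation:
Char 1 ('E'): step: R->0, L->3 (L advanced); E->plug->E->R->G->L->H->refl->G->L'->A->R'->D->plug->D
Char 2 ('H'): step: R->1, L=3; H->plug->A->R->C->L->F->refl->A->L'->F->R'->D->plug->D
Char 3 ('A'): step: R->2, L=3; A->plug->H->R->B->L->D->refl->B->L'->E->R'->C->plug->B
Char 4 ('A'): step: R->3, L=3; A->plug->H->R->C->L->F->refl->A->L'->F->R'->A->plug->H
Char 5 ('E'): step: R->4, L=3; E->plug->E->R->A->L->G->refl->H->L'->G->R'->B->plug->C
Char 6 ('H'): step: R->5, L=3; H->plug->A->R->F->L->A->refl->F->L'->C->R'->C->plug->B
Char 7 ('A'): step: R->6, L=3; A->plug->H->R->E->L->B->refl->D->L'->B->R'->B->plug->C
Char 8 ('C'): step: R->7, L=3; C->plug->B->R->F->L->A->refl->F->L'->C->R'->H->plug->A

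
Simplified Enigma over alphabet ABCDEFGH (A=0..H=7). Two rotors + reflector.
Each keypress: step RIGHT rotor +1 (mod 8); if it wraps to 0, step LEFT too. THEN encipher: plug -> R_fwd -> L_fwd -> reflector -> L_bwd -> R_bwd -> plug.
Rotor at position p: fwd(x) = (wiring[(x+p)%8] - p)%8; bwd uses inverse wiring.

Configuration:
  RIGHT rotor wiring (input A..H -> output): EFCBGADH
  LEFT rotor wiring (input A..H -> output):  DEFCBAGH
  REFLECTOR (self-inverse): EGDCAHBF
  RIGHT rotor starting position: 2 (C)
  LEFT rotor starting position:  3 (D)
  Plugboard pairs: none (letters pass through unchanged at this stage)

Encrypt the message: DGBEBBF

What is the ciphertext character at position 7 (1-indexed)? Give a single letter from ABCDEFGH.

Char 1 ('D'): step: R->3, L=3; D->plug->D->R->A->L->H->refl->F->L'->C->R'->G->plug->G
Char 2 ('G'): step: R->4, L=3; G->plug->G->R->G->L->B->refl->G->L'->B->R'->F->plug->F
Char 3 ('B'): step: R->5, L=3; B->plug->B->R->G->L->B->refl->G->L'->B->R'->H->plug->H
Char 4 ('E'): step: R->6, L=3; E->plug->E->R->E->L->E->refl->A->L'->F->R'->A->plug->A
Char 5 ('B'): step: R->7, L=3; B->plug->B->R->F->L->A->refl->E->L'->E->R'->H->plug->H
Char 6 ('B'): step: R->0, L->4 (L advanced); B->plug->B->R->F->L->A->refl->E->L'->B->R'->D->plug->D
Char 7 ('F'): step: R->1, L=4; F->plug->F->R->C->L->C->refl->D->L'->D->R'->H->plug->H

H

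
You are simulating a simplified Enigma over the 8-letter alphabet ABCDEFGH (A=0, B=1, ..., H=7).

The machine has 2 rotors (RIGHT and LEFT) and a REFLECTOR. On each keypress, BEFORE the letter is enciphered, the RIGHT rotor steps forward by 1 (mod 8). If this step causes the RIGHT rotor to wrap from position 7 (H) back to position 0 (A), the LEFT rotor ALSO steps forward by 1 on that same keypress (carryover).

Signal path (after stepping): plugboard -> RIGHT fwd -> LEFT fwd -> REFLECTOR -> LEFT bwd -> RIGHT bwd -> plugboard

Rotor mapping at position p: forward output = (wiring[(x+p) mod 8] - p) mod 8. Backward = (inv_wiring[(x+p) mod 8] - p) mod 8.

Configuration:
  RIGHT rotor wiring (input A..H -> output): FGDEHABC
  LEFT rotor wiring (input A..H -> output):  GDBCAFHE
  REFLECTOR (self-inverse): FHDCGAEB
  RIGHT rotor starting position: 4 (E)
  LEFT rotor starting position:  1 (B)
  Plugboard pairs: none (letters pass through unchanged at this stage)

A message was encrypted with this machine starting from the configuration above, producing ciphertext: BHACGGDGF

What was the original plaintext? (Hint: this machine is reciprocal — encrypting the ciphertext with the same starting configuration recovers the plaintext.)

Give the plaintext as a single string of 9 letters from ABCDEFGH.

Answer: CAHAHCFHH

Derivation:
Char 1 ('B'): step: R->5, L=1; B->plug->B->R->E->L->E->refl->G->L'->F->R'->C->plug->C
Char 2 ('H'): step: R->6, L=1; H->plug->H->R->C->L->B->refl->H->L'->D->R'->A->plug->A
Char 3 ('A'): step: R->7, L=1; A->plug->A->R->D->L->H->refl->B->L'->C->R'->H->plug->H
Char 4 ('C'): step: R->0, L->2 (L advanced); C->plug->C->R->D->L->D->refl->C->L'->F->R'->A->plug->A
Char 5 ('G'): step: R->1, L=2; G->plug->G->R->B->L->A->refl->F->L'->E->R'->H->plug->H
Char 6 ('G'): step: R->2, L=2; G->plug->G->R->D->L->D->refl->C->L'->F->R'->C->plug->C
Char 7 ('D'): step: R->3, L=2; D->plug->D->R->G->L->E->refl->G->L'->C->R'->F->plug->F
Char 8 ('G'): step: R->4, L=2; G->plug->G->R->H->L->B->refl->H->L'->A->R'->H->plug->H
Char 9 ('F'): step: R->5, L=2; F->plug->F->R->G->L->E->refl->G->L'->C->R'->H->plug->H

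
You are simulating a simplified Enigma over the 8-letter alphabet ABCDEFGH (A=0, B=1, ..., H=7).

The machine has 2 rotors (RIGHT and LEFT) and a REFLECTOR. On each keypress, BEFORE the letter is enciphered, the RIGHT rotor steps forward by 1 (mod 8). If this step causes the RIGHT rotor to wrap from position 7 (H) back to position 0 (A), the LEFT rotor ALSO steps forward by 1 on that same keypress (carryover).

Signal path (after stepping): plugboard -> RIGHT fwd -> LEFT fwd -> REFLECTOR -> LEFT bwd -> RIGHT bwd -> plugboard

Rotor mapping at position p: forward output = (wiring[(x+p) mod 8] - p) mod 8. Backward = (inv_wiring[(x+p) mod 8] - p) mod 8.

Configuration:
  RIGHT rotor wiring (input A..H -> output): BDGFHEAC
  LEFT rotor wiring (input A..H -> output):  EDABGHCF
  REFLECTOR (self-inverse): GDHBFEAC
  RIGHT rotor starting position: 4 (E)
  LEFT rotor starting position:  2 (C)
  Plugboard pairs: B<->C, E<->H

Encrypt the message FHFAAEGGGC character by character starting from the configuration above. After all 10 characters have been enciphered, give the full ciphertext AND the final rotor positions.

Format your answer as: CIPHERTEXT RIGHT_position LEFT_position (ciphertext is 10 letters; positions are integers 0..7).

Answer: HCBDFBFFHB 6 3

Derivation:
Char 1 ('F'): step: R->5, L=2; F->plug->F->R->B->L->H->refl->C->L'->G->R'->E->plug->H
Char 2 ('H'): step: R->6, L=2; H->plug->E->R->A->L->G->refl->A->L'->E->R'->B->plug->C
Char 3 ('F'): step: R->7, L=2; F->plug->F->R->A->L->G->refl->A->L'->E->R'->C->plug->B
Char 4 ('A'): step: R->0, L->3 (L advanced); A->plug->A->R->B->L->D->refl->B->L'->F->R'->D->plug->D
Char 5 ('A'): step: R->1, L=3; A->plug->A->R->C->L->E->refl->F->L'->H->R'->F->plug->F
Char 6 ('E'): step: R->2, L=3; E->plug->H->R->B->L->D->refl->B->L'->F->R'->C->plug->B
Char 7 ('G'): step: R->3, L=3; G->plug->G->R->A->L->G->refl->A->L'->G->R'->F->plug->F
Char 8 ('G'): step: R->4, L=3; G->plug->G->R->C->L->E->refl->F->L'->H->R'->F->plug->F
Char 9 ('G'): step: R->5, L=3; G->plug->G->R->A->L->G->refl->A->L'->G->R'->E->plug->H
Char 10 ('C'): step: R->6, L=3; C->plug->B->R->E->L->C->refl->H->L'->D->R'->C->plug->B
Final: ciphertext=HCBDFBFFHB, RIGHT=6, LEFT=3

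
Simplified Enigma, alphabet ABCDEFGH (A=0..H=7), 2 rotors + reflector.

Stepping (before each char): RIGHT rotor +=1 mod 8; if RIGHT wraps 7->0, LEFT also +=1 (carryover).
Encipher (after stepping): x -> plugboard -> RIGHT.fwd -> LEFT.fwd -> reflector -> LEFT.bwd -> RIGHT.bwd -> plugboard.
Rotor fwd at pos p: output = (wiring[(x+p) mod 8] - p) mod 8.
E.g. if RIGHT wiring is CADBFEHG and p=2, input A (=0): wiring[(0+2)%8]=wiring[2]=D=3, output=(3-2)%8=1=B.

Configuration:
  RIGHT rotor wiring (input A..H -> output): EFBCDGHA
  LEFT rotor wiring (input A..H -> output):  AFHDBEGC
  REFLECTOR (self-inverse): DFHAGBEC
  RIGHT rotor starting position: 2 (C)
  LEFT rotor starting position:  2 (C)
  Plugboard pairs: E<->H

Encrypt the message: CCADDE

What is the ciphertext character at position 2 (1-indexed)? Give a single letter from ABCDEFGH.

Char 1 ('C'): step: R->3, L=2; C->plug->C->R->D->L->C->refl->H->L'->C->R'->G->plug->G
Char 2 ('C'): step: R->4, L=2; C->plug->C->R->D->L->C->refl->H->L'->C->R'->B->plug->B

B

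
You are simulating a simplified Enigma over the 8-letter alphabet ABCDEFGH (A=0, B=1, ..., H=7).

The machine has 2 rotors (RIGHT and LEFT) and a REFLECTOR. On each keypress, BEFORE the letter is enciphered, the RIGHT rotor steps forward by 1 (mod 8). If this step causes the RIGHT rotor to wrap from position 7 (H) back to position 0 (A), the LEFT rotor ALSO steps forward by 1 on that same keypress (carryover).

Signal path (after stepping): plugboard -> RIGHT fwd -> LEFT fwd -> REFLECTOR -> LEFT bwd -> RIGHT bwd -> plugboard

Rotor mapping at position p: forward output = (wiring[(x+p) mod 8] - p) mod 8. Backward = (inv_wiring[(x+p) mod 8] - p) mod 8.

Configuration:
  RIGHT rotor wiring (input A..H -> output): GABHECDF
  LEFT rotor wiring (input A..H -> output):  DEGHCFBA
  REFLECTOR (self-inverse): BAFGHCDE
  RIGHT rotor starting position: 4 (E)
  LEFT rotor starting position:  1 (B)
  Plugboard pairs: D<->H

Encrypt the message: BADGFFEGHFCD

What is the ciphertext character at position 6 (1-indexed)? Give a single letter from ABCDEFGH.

Char 1 ('B'): step: R->5, L=1; B->plug->B->R->G->L->H->refl->E->L'->E->R'->F->plug->F
Char 2 ('A'): step: R->6, L=1; A->plug->A->R->F->L->A->refl->B->L'->D->R'->E->plug->E
Char 3 ('D'): step: R->7, L=1; D->plug->H->R->E->L->E->refl->H->L'->G->R'->A->plug->A
Char 4 ('G'): step: R->0, L->2 (L advanced); G->plug->G->R->D->L->D->refl->G->L'->F->R'->H->plug->D
Char 5 ('F'): step: R->1, L=2; F->plug->F->R->C->L->A->refl->B->L'->G->R'->C->plug->C
Char 6 ('F'): step: R->2, L=2; F->plug->F->R->D->L->D->refl->G->L'->F->R'->B->plug->B

B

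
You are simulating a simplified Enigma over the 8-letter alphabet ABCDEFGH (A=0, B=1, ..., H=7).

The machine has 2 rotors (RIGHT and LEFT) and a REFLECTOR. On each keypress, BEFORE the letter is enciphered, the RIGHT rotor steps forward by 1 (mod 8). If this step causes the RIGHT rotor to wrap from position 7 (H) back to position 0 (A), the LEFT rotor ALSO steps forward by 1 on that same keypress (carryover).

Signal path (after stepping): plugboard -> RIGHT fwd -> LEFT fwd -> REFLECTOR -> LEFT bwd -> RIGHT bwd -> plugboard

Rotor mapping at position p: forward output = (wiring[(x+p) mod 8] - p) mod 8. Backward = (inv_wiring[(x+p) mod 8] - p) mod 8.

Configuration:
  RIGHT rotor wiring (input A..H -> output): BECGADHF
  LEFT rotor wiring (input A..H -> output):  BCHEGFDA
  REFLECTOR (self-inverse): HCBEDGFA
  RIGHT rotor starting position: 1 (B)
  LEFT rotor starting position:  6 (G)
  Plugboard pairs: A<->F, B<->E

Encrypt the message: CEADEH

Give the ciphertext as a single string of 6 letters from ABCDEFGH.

Answer: GCBGDC

Derivation:
Char 1 ('C'): step: R->2, L=6; C->plug->C->R->G->L->A->refl->H->L'->H->R'->G->plug->G
Char 2 ('E'): step: R->3, L=6; E->plug->B->R->F->L->G->refl->F->L'->A->R'->C->plug->C
Char 3 ('A'): step: R->4, L=6; A->plug->F->R->A->L->F->refl->G->L'->F->R'->E->plug->B
Char 4 ('D'): step: R->5, L=6; D->plug->D->R->E->L->B->refl->C->L'->B->R'->G->plug->G
Char 5 ('E'): step: R->6, L=6; E->plug->B->R->H->L->H->refl->A->L'->G->R'->D->plug->D
Char 6 ('H'): step: R->7, L=6; H->plug->H->R->A->L->F->refl->G->L'->F->R'->C->plug->C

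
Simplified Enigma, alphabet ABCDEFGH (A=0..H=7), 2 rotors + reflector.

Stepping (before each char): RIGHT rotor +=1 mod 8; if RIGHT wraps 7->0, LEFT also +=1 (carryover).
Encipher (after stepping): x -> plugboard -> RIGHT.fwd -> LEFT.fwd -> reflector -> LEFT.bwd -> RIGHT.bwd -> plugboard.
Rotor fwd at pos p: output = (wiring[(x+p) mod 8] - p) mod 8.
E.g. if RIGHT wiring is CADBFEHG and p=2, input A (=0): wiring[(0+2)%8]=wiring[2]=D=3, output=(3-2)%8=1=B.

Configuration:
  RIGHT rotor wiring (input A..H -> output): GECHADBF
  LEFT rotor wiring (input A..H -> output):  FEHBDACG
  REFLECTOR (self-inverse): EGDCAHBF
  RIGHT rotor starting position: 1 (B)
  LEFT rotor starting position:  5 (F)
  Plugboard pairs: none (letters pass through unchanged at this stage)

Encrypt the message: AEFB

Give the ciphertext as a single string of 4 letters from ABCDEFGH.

Char 1 ('A'): step: R->2, L=5; A->plug->A->R->A->L->D->refl->C->L'->F->R'->B->plug->B
Char 2 ('E'): step: R->3, L=5; E->plug->E->R->C->L->B->refl->G->L'->H->R'->H->plug->H
Char 3 ('F'): step: R->4, L=5; F->plug->F->R->A->L->D->refl->C->L'->F->R'->C->plug->C
Char 4 ('B'): step: R->5, L=5; B->plug->B->R->E->L->H->refl->F->L'->B->R'->D->plug->D

Answer: BHCD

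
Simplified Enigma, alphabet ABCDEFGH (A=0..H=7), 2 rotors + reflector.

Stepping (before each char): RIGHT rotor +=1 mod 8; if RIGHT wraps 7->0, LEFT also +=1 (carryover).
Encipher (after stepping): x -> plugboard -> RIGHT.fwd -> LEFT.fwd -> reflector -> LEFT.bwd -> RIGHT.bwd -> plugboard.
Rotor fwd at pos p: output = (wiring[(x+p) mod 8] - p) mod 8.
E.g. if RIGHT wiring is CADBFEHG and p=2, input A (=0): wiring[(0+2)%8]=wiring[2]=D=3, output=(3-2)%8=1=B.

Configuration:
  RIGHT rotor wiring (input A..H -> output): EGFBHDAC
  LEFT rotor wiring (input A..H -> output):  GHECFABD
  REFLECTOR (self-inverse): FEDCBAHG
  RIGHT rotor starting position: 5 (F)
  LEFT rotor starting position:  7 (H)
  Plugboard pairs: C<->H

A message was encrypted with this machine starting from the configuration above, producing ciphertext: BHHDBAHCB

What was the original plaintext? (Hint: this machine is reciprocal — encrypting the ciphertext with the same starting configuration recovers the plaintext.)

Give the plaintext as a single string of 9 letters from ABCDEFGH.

Char 1 ('B'): step: R->6, L=7; B->plug->B->R->E->L->D->refl->C->L'->H->R'->E->plug->E
Char 2 ('H'): step: R->7, L=7; H->plug->C->R->H->L->C->refl->D->L'->E->R'->G->plug->G
Char 3 ('H'): step: R->0, L->0 (L advanced); H->plug->C->R->F->L->A->refl->F->L'->E->R'->A->plug->A
Char 4 ('D'): step: R->1, L=0; D->plug->D->R->G->L->B->refl->E->L'->C->R'->E->plug->E
Char 5 ('B'): step: R->2, L=0; B->plug->B->R->H->L->D->refl->C->L'->D->R'->A->plug->A
Char 6 ('A'): step: R->3, L=0; A->plug->A->R->G->L->B->refl->E->L'->C->R'->H->plug->C
Char 7 ('H'): step: R->4, L=0; H->plug->C->R->E->L->F->refl->A->L'->F->R'->H->plug->C
Char 8 ('C'): step: R->5, L=0; C->plug->H->R->C->L->E->refl->B->L'->G->R'->A->plug->A
Char 9 ('B'): step: R->6, L=0; B->plug->B->R->E->L->F->refl->A->L'->F->R'->H->plug->C

Answer: EGAEACCAC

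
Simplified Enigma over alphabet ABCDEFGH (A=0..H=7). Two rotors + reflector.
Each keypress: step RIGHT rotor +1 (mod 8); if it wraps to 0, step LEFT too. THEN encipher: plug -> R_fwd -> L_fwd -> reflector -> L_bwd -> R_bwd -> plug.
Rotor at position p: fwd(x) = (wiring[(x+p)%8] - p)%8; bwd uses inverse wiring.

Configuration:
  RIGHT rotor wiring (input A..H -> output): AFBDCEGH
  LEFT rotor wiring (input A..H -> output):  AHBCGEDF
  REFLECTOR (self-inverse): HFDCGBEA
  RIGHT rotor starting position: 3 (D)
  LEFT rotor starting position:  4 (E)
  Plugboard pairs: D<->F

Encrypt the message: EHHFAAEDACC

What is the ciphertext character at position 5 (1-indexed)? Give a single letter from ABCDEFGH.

Char 1 ('E'): step: R->4, L=4; E->plug->E->R->E->L->E->refl->G->L'->H->R'->H->plug->H
Char 2 ('H'): step: R->5, L=4; H->plug->H->R->F->L->D->refl->C->L'->A->R'->E->plug->E
Char 3 ('H'): step: R->6, L=4; H->plug->H->R->G->L->F->refl->B->L'->D->R'->E->plug->E
Char 4 ('F'): step: R->7, L=4; F->plug->D->R->C->L->H->refl->A->L'->B->R'->B->plug->B
Char 5 ('A'): step: R->0, L->5 (L advanced); A->plug->A->R->A->L->H->refl->A->L'->C->R'->E->plug->E

E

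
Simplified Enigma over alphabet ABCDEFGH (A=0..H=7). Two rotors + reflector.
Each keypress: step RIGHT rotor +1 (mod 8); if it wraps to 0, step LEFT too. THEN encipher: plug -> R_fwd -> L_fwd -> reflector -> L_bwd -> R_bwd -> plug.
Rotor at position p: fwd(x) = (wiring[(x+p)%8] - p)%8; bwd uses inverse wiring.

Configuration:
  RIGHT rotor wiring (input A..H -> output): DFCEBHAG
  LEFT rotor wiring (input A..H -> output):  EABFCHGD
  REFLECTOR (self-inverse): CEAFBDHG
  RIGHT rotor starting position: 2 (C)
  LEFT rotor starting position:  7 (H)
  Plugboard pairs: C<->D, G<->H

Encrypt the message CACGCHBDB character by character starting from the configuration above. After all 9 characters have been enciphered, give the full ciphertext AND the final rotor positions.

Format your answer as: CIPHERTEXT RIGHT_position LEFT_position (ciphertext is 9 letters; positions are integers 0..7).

Char 1 ('C'): step: R->3, L=7; C->plug->D->R->F->L->D->refl->F->L'->B->R'->A->plug->A
Char 2 ('A'): step: R->4, L=7; A->plug->A->R->F->L->D->refl->F->L'->B->R'->F->plug->F
Char 3 ('C'): step: R->5, L=7; C->plug->D->R->G->L->A->refl->C->L'->D->R'->B->plug->B
Char 4 ('G'): step: R->6, L=7; G->plug->H->R->B->L->F->refl->D->L'->F->R'->C->plug->D
Char 5 ('C'): step: R->7, L=7; C->plug->D->R->D->L->C->refl->A->L'->G->R'->C->plug->D
Char 6 ('H'): step: R->0, L->0 (L advanced); H->plug->G->R->A->L->E->refl->B->L'->C->R'->C->plug->D
Char 7 ('B'): step: R->1, L=0; B->plug->B->R->B->L->A->refl->C->L'->E->R'->A->plug->A
Char 8 ('D'): step: R->2, L=0; D->plug->C->R->H->L->D->refl->F->L'->D->R'->H->plug->G
Char 9 ('B'): step: R->3, L=0; B->plug->B->R->G->L->G->refl->H->L'->F->R'->D->plug->C
Final: ciphertext=AFBDDDAGC, RIGHT=3, LEFT=0

Answer: AFBDDDAGC 3 0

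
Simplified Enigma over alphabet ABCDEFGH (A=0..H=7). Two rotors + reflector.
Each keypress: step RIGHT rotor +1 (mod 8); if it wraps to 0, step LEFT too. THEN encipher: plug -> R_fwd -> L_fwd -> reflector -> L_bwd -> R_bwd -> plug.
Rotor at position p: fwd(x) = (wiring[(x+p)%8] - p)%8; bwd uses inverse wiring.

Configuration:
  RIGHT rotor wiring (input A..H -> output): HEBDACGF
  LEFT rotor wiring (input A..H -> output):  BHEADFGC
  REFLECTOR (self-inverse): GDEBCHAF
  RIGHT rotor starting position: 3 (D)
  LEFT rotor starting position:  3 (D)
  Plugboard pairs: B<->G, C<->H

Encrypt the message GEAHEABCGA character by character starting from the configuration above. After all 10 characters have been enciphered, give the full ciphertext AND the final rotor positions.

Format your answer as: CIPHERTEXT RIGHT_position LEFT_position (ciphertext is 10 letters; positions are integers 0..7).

Char 1 ('G'): step: R->4, L=3; G->plug->B->R->G->L->E->refl->C->L'->C->R'->C->plug->H
Char 2 ('E'): step: R->5, L=3; E->plug->E->R->H->L->B->refl->D->L'->D->R'->H->plug->C
Char 3 ('A'): step: R->6, L=3; A->plug->A->R->A->L->F->refl->H->L'->E->R'->H->plug->C
Char 4 ('H'): step: R->7, L=3; H->plug->C->R->F->L->G->refl->A->L'->B->R'->F->plug->F
Char 5 ('E'): step: R->0, L->4 (L advanced); E->plug->E->R->A->L->H->refl->F->L'->E->R'->B->plug->G
Char 6 ('A'): step: R->1, L=4; A->plug->A->R->D->L->G->refl->A->L'->G->R'->H->plug->C
Char 7 ('B'): step: R->2, L=4; B->plug->G->R->F->L->D->refl->B->L'->B->R'->B->plug->G
Char 8 ('C'): step: R->3, L=4; C->plug->H->R->G->L->A->refl->G->L'->D->R'->D->plug->D
Char 9 ('G'): step: R->4, L=4; G->plug->B->R->G->L->A->refl->G->L'->D->R'->E->plug->E
Char 10 ('A'): step: R->5, L=4; A->plug->A->R->F->L->D->refl->B->L'->B->R'->B->plug->G
Final: ciphertext=HCCFGCGDEG, RIGHT=5, LEFT=4

Answer: HCCFGCGDEG 5 4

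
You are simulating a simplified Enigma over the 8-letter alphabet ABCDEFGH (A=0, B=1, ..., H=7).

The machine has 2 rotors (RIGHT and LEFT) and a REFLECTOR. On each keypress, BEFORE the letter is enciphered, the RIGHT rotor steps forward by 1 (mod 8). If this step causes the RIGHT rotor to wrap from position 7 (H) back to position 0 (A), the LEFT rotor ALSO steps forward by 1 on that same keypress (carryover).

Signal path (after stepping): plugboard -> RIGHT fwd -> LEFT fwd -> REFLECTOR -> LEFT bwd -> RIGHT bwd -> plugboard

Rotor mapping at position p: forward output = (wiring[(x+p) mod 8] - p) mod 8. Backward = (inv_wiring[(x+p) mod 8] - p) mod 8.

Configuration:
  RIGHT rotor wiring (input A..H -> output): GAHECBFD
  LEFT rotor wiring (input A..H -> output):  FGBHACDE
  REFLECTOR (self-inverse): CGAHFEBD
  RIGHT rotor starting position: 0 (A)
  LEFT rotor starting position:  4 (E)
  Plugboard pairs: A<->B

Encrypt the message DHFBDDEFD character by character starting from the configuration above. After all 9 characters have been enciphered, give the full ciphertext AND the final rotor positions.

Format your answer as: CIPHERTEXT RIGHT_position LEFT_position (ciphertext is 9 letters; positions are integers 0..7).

Answer: FCGHBBFDF 1 5

Derivation:
Char 1 ('D'): step: R->1, L=4; D->plug->D->R->B->L->G->refl->B->L'->E->R'->F->plug->F
Char 2 ('H'): step: R->2, L=4; H->plug->H->R->G->L->F->refl->E->L'->A->R'->C->plug->C
Char 3 ('F'): step: R->3, L=4; F->plug->F->R->D->L->A->refl->C->L'->F->R'->G->plug->G
Char 4 ('B'): step: R->4, L=4; B->plug->A->R->G->L->F->refl->E->L'->A->R'->H->plug->H
Char 5 ('D'): step: R->5, L=4; D->plug->D->R->B->L->G->refl->B->L'->E->R'->A->plug->B
Char 6 ('D'): step: R->6, L=4; D->plug->D->R->C->L->H->refl->D->L'->H->R'->A->plug->B
Char 7 ('E'): step: R->7, L=4; E->plug->E->R->F->L->C->refl->A->L'->D->R'->F->plug->F
Char 8 ('F'): step: R->0, L->5 (L advanced); F->plug->F->R->B->L->G->refl->B->L'->E->R'->D->plug->D
Char 9 ('D'): step: R->1, L=5; D->plug->D->R->B->L->G->refl->B->L'->E->R'->F->plug->F
Final: ciphertext=FCGHBBFDF, RIGHT=1, LEFT=5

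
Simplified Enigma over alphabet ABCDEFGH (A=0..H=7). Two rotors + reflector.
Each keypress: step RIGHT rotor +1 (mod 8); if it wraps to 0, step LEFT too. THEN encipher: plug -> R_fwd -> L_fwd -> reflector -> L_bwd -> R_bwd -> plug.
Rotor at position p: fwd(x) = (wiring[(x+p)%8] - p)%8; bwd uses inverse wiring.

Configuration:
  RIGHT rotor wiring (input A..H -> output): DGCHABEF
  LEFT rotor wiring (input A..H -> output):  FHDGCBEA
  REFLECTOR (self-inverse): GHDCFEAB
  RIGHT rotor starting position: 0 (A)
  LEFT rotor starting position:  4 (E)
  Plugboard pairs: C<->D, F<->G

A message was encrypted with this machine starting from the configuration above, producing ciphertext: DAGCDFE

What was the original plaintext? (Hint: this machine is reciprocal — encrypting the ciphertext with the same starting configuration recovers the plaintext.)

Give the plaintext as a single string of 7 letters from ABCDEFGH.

Answer: FEEHFCF

Derivation:
Char 1 ('D'): step: R->1, L=4; D->plug->C->R->G->L->H->refl->B->L'->E->R'->G->plug->F
Char 2 ('A'): step: R->2, L=4; A->plug->A->R->A->L->G->refl->A->L'->C->R'->E->plug->E
Char 3 ('G'): step: R->3, L=4; G->plug->F->R->A->L->G->refl->A->L'->C->R'->E->plug->E
Char 4 ('C'): step: R->4, L=4; C->plug->D->R->B->L->F->refl->E->L'->D->R'->H->plug->H
Char 5 ('D'): step: R->5, L=4; D->plug->C->R->A->L->G->refl->A->L'->C->R'->G->plug->F
Char 6 ('F'): step: R->6, L=4; F->plug->G->R->C->L->A->refl->G->L'->A->R'->D->plug->C
Char 7 ('E'): step: R->7, L=4; E->plug->E->R->A->L->G->refl->A->L'->C->R'->G->plug->F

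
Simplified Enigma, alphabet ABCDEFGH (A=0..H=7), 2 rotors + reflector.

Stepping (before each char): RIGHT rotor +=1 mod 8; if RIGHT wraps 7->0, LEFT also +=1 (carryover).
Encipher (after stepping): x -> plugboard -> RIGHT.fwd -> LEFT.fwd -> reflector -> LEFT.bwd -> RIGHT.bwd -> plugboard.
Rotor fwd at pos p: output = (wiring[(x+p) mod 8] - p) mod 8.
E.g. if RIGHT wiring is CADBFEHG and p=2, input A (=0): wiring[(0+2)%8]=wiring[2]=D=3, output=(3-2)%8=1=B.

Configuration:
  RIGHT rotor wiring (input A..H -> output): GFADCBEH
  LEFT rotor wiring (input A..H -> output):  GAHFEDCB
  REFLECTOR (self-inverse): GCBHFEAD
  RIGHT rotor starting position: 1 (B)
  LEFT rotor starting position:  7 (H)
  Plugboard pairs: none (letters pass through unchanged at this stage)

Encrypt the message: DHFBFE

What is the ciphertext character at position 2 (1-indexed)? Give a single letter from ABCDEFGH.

Char 1 ('D'): step: R->2, L=7; D->plug->D->R->H->L->D->refl->H->L'->B->R'->B->plug->B
Char 2 ('H'): step: R->3, L=7; H->plug->H->R->F->L->F->refl->E->L'->G->R'->C->plug->C

C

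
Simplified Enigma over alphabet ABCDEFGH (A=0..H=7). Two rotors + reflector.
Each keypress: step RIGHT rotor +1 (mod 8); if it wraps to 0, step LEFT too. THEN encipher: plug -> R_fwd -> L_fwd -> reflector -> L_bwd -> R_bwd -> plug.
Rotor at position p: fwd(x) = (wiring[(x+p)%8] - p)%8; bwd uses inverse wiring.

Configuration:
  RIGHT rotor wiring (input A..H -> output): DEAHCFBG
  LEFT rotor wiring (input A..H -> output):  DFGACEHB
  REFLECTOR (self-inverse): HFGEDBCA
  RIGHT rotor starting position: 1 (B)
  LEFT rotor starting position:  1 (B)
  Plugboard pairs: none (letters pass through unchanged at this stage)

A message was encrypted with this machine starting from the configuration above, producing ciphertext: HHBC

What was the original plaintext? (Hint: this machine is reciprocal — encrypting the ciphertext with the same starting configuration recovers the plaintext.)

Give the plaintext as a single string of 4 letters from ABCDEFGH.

Answer: ABHF

Derivation:
Char 1 ('H'): step: R->2, L=1; H->plug->H->R->C->L->H->refl->A->L'->G->R'->A->plug->A
Char 2 ('H'): step: R->3, L=1; H->plug->H->R->F->L->G->refl->C->L'->H->R'->B->plug->B
Char 3 ('B'): step: R->4, L=1; B->plug->B->R->B->L->F->refl->B->L'->D->R'->H->plug->H
Char 4 ('C'): step: R->5, L=1; C->plug->C->R->B->L->F->refl->B->L'->D->R'->F->plug->F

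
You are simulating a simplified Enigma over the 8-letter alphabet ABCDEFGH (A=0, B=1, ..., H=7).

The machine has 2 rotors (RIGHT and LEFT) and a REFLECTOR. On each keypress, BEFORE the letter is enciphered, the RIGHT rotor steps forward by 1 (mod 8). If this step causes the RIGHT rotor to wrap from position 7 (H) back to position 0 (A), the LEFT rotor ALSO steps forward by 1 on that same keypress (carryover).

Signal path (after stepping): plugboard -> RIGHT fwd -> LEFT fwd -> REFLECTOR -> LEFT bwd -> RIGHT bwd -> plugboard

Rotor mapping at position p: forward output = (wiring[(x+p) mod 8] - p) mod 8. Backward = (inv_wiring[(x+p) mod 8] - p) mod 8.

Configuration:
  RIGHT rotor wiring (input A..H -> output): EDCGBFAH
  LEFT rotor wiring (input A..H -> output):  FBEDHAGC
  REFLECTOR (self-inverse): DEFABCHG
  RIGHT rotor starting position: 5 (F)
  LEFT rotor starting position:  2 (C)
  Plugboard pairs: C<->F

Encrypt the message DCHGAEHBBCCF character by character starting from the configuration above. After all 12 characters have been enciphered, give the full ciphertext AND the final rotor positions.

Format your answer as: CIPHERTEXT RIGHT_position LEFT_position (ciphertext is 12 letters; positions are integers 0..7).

Char 1 ('D'): step: R->6, L=2; D->plug->D->R->F->L->A->refl->D->L'->G->R'->C->plug->F
Char 2 ('C'): step: R->7, L=2; C->plug->F->R->C->L->F->refl->C->L'->A->R'->A->plug->A
Char 3 ('H'): step: R->0, L->3 (L advanced); H->plug->H->R->H->L->B->refl->E->L'->B->R'->E->plug->E
Char 4 ('G'): step: R->1, L=3; G->plug->G->R->G->L->G->refl->H->L'->E->R'->E->plug->E
Char 5 ('A'): step: R->2, L=3; A->plug->A->R->A->L->A->refl->D->L'->D->R'->D->plug->D
Char 6 ('E'): step: R->3, L=3; E->plug->E->R->E->L->H->refl->G->L'->G->R'->B->plug->B
Char 7 ('H'): step: R->4, L=3; H->plug->H->R->C->L->F->refl->C->L'->F->R'->A->plug->A
Char 8 ('B'): step: R->5, L=3; B->plug->B->R->D->L->D->refl->A->L'->A->R'->A->plug->A
Char 9 ('B'): step: R->6, L=3; B->plug->B->R->B->L->E->refl->B->L'->H->R'->H->plug->H
Char 10 ('C'): step: R->7, L=3; C->plug->F->R->C->L->F->refl->C->L'->F->R'->B->plug->B
Char 11 ('C'): step: R->0, L->4 (L advanced); C->plug->F->R->F->L->F->refl->C->L'->C->R'->C->plug->F
Char 12 ('F'): step: R->1, L=4; F->plug->C->R->F->L->F->refl->C->L'->C->R'->A->plug->A
Final: ciphertext=FAEEDBAAHBFA, RIGHT=1, LEFT=4

Answer: FAEEDBAAHBFA 1 4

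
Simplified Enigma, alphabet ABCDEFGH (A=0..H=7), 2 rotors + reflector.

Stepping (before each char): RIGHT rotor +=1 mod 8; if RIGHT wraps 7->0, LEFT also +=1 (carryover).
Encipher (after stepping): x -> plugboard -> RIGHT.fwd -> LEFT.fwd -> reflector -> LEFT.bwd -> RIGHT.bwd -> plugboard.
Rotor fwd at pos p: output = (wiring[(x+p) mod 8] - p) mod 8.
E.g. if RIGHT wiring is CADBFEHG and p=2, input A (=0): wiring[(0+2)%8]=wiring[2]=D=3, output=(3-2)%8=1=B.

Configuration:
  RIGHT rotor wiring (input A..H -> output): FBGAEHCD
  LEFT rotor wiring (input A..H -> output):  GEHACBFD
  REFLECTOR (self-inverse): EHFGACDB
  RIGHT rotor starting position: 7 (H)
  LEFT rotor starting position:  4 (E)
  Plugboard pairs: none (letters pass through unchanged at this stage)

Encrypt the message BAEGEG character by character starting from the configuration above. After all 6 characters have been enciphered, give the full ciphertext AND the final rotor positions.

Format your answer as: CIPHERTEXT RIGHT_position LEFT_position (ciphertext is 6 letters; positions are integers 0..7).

Char 1 ('B'): step: R->0, L->5 (L advanced); B->plug->B->R->B->L->A->refl->E->L'->A->R'->D->plug->D
Char 2 ('A'): step: R->1, L=5; A->plug->A->R->A->L->E->refl->A->L'->B->R'->F->plug->F
Char 3 ('E'): step: R->2, L=5; E->plug->E->R->A->L->E->refl->A->L'->B->R'->F->plug->F
Char 4 ('G'): step: R->3, L=5; G->plug->G->R->G->L->D->refl->G->L'->C->R'->F->plug->F
Char 5 ('E'): step: R->4, L=5; E->plug->E->R->B->L->A->refl->E->L'->A->R'->A->plug->A
Char 6 ('G'): step: R->5, L=5; G->plug->G->R->D->L->B->refl->H->L'->E->R'->E->plug->E
Final: ciphertext=DFFFAE, RIGHT=5, LEFT=5

Answer: DFFFAE 5 5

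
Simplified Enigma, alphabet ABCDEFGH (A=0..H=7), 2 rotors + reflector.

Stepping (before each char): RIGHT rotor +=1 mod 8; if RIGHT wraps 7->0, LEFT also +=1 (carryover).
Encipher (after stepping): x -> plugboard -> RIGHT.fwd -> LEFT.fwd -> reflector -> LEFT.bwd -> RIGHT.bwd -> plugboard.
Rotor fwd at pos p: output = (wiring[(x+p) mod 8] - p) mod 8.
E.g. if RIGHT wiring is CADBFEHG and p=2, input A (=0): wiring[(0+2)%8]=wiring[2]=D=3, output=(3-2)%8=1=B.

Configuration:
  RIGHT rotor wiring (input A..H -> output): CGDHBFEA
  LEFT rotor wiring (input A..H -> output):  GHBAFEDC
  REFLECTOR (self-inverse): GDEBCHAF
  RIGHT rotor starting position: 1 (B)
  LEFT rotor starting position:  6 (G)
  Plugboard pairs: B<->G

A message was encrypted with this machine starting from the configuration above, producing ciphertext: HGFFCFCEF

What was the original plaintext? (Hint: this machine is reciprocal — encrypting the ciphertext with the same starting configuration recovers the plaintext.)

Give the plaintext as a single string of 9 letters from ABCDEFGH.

Answer: DHBABCDDA

Derivation:
Char 1 ('H'): step: R->2, L=6; H->plug->H->R->E->L->D->refl->B->L'->D->R'->D->plug->D
Char 2 ('G'): step: R->3, L=6; G->plug->B->R->G->L->H->refl->F->L'->A->R'->H->plug->H
Char 3 ('F'): step: R->4, L=6; F->plug->F->R->C->L->A->refl->G->L'->H->R'->G->plug->B
Char 4 ('F'): step: R->5, L=6; F->plug->F->R->G->L->H->refl->F->L'->A->R'->A->plug->A
Char 5 ('C'): step: R->6, L=6; C->plug->C->R->E->L->D->refl->B->L'->D->R'->G->plug->B
Char 6 ('F'): step: R->7, L=6; F->plug->F->R->C->L->A->refl->G->L'->H->R'->C->plug->C
Char 7 ('C'): step: R->0, L->7 (L advanced); C->plug->C->R->D->L->C->refl->E->L'->H->R'->D->plug->D
Char 8 ('E'): step: R->1, L=7; E->plug->E->R->E->L->B->refl->D->L'->A->R'->D->plug->D
Char 9 ('F'): step: R->2, L=7; F->plug->F->R->G->L->F->refl->H->L'->B->R'->A->plug->A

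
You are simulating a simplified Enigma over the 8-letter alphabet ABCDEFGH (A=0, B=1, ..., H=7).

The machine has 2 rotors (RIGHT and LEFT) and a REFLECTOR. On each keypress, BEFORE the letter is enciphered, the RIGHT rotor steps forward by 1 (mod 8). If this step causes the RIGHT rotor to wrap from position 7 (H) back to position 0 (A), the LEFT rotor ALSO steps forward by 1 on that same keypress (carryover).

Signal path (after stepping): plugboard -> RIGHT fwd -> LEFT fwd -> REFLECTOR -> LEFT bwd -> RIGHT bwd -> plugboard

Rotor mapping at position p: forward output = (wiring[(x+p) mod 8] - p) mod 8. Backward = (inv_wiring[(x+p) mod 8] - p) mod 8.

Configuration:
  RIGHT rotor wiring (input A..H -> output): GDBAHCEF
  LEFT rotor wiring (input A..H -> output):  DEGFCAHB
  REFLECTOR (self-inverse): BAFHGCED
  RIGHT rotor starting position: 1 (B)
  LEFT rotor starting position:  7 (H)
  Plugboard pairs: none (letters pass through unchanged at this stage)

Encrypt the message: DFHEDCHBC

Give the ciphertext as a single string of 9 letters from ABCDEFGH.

Answer: EADBEEEDA

Derivation:
Char 1 ('D'): step: R->2, L=7; D->plug->D->R->A->L->C->refl->F->L'->C->R'->E->plug->E
Char 2 ('F'): step: R->3, L=7; F->plug->F->R->D->L->H->refl->D->L'->F->R'->A->plug->A
Char 3 ('H'): step: R->4, L=7; H->plug->H->R->E->L->G->refl->E->L'->B->R'->D->plug->D
Char 4 ('E'): step: R->5, L=7; E->plug->E->R->G->L->B->refl->A->L'->H->R'->B->plug->B
Char 5 ('D'): step: R->6, L=7; D->plug->D->R->F->L->D->refl->H->L'->D->R'->E->plug->E
Char 6 ('C'): step: R->7, L=7; C->plug->C->R->E->L->G->refl->E->L'->B->R'->E->plug->E
Char 7 ('H'): step: R->0, L->0 (L advanced); H->plug->H->R->F->L->A->refl->B->L'->H->R'->E->plug->E
Char 8 ('B'): step: R->1, L=0; B->plug->B->R->A->L->D->refl->H->L'->G->R'->D->plug->D
Char 9 ('C'): step: R->2, L=0; C->plug->C->R->F->L->A->refl->B->L'->H->R'->A->plug->A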